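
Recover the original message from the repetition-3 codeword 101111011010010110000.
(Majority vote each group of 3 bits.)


Groups: 101, 111, 011, 010, 010, 110, 000
Majority votes: 1110010

1110010


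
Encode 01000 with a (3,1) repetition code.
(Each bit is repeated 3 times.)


Each bit -> 3 copies

000111000000000


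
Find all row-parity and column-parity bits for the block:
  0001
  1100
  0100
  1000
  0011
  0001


Row parities: 101101
Column parities: 0011

Row P: 101101, Col P: 0011, Corner: 0


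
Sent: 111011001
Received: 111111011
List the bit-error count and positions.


XOR: 000100010

2 error(s) at position(s): 3, 7


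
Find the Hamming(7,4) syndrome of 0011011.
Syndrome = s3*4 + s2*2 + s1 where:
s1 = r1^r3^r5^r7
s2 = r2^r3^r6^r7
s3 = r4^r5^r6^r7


s1=0, s2=1, s3=1

Syndrome = 6 (error at position 6)


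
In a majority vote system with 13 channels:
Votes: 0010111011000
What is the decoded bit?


Ones: 6 out of 13
Threshold: 7

0 (6/13 voted 1)


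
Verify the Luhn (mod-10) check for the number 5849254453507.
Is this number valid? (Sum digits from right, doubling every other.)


Luhn sum = 63
63 mod 10 = 3

Invalid (Luhn sum mod 10 = 3)


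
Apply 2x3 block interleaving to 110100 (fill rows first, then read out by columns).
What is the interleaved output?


Matrix:
  110
  100
Read columns: 111000

111000


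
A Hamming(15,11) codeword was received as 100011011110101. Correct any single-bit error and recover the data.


Syndrome = 0: no error detected

Data: 01101110101 (no errors)


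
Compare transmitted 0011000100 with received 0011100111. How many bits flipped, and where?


XOR: 0000100011

3 error(s) at position(s): 4, 8, 9


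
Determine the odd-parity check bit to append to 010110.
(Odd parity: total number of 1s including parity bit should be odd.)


Number of 1s in data: 3
Parity bit: 0

0


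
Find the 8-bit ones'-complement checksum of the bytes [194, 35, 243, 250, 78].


Sum = 800 mod 256 = 32
Complement = 223

223


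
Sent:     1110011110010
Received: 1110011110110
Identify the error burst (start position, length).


XOR: 0000000000100

Burst at position 10, length 1


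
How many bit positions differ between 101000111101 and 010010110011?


XOR: 111010001110
Count of 1s: 7

7


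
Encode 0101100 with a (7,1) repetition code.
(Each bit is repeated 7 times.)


Each bit -> 7 copies

0000000111111100000001111111111111100000000000000


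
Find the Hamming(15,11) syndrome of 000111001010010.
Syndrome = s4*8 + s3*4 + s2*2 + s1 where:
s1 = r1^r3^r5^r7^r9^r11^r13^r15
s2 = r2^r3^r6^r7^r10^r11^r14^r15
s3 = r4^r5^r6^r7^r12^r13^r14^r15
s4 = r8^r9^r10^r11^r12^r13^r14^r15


s1=1, s2=1, s3=0, s4=1

Syndrome = 11 (error at position 11)


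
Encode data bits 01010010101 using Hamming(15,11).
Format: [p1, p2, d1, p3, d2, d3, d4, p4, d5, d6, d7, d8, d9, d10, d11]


Parity bits: p1=1, p2=1, p3=0, p4=1

110010110010101


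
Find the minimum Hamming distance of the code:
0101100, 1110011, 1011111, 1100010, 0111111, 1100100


Comparing all pairs, minimum distance: 2
Can detect 1 errors, correct 0 errors

2


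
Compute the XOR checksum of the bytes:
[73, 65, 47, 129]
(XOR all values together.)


XOR chain: 73 ^ 65 ^ 47 ^ 129 = 166

166


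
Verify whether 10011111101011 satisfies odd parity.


Number of 1s: 10

No, parity error (10 ones)


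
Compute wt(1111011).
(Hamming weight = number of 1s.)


Counting 1s in 1111011

6


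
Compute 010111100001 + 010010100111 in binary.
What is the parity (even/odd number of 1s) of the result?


010111100001 = 1505
010010100111 = 1191
Sum = 2696 = 101010001000
1s count = 4

even parity (4 ones in 101010001000)


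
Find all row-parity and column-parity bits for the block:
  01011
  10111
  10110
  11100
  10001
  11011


Row parities: 101100
Column parities: 11100

Row P: 101100, Col P: 11100, Corner: 1


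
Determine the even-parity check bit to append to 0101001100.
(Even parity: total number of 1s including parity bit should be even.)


Number of 1s in data: 4
Parity bit: 0

0


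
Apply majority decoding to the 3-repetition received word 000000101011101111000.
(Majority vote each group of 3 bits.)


Groups: 000, 000, 101, 011, 101, 111, 000
Majority votes: 0011110

0011110


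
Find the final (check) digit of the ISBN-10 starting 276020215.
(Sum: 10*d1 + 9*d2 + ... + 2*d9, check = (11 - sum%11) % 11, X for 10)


Weighted sum: 164
164 mod 11 = 10

Check digit: 1


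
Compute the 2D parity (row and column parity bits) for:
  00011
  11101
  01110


Row parities: 001
Column parities: 10000

Row P: 001, Col P: 10000, Corner: 1


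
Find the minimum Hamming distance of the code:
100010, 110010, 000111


Comparing all pairs, minimum distance: 1
Can detect 0 errors, correct 0 errors

1


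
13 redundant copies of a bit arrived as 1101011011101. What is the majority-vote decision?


Ones: 9 out of 13
Threshold: 7

1 (9/13 voted 1)


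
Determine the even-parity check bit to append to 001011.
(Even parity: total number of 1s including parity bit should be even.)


Number of 1s in data: 3
Parity bit: 1

1


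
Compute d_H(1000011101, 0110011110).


XOR: 1110000011
Count of 1s: 5

5


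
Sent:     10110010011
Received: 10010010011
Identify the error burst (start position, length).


XOR: 00100000000

Burst at position 2, length 1


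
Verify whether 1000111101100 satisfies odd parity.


Number of 1s: 7

Yes, parity is correct (7 ones)


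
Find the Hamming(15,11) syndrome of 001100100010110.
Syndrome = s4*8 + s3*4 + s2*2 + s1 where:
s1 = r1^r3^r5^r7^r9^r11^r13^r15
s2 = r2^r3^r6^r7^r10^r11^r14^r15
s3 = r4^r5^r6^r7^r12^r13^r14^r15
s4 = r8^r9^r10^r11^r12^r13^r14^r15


s1=0, s2=0, s3=0, s4=1

Syndrome = 8 (error at position 8)


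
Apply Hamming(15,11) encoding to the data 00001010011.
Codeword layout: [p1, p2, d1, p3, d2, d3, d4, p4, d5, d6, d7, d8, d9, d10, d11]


Parity bits: p1=1, p2=1, p3=0, p4=0

110000001010011


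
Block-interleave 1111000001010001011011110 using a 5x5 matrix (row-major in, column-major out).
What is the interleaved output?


Matrix:
  11110
  00001
  01000
  10110
  11110
Read columns: 1001110101100111001101000

1001110101100111001101000


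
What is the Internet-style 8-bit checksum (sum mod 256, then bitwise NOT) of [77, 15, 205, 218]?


Sum = 515 mod 256 = 3
Complement = 252

252


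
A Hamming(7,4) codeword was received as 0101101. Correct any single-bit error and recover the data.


Syndrome = 4: error at position 4

Data: 0101 (corrected bit 4)


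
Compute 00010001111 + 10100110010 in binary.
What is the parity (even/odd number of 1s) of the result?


00010001111 = 143
10100110010 = 1330
Sum = 1473 = 10111000001
1s count = 5

odd parity (5 ones in 10111000001)


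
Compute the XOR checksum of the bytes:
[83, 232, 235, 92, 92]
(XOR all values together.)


XOR chain: 83 ^ 232 ^ 235 ^ 92 ^ 92 = 80

80


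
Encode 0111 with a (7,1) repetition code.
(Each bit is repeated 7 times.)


Each bit -> 7 copies

0000000111111111111111111111


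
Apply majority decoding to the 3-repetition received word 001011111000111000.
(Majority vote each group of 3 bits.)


Groups: 001, 011, 111, 000, 111, 000
Majority votes: 011010

011010


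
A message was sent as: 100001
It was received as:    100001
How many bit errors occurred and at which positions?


XOR: 000000

0 errors (received matches sent)


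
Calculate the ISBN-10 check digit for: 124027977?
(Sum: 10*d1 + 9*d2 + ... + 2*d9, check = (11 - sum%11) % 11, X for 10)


Weighted sum: 178
178 mod 11 = 2

Check digit: 9


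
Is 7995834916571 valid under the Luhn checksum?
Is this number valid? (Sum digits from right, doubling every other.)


Luhn sum = 68
68 mod 10 = 8

Invalid (Luhn sum mod 10 = 8)


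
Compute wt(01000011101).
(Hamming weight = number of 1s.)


Counting 1s in 01000011101

5


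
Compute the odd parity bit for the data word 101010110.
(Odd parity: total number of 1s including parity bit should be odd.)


Number of 1s in data: 5
Parity bit: 0

0


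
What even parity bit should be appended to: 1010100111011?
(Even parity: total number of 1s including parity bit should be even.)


Number of 1s in data: 8
Parity bit: 0

0


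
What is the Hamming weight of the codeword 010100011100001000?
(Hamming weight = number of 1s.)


Counting 1s in 010100011100001000

6


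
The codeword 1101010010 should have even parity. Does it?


Number of 1s: 5

No, parity error (5 ones)


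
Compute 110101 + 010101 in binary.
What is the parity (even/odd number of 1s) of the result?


110101 = 53
010101 = 21
Sum = 74 = 1001010
1s count = 3

odd parity (3 ones in 1001010)


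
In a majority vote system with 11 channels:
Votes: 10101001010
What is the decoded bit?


Ones: 5 out of 11
Threshold: 6

0 (5/11 voted 1)


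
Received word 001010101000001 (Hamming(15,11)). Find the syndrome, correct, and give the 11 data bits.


Syndrome = 7: error at position 7

Data: 11001000001 (corrected bit 7)


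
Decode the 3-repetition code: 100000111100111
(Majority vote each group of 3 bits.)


Groups: 100, 000, 111, 100, 111
Majority votes: 00101

00101


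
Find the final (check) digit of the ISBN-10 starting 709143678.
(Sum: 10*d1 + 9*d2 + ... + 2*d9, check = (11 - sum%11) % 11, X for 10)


Weighted sum: 249
249 mod 11 = 7

Check digit: 4


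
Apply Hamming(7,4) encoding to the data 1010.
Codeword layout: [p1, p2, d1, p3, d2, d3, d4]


Parity bits: p1=1, p2=0, p3=1

1011010


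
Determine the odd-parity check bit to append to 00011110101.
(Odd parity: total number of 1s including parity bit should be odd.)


Number of 1s in data: 6
Parity bit: 1

1


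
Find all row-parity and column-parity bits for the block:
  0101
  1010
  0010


Row parities: 001
Column parities: 1101

Row P: 001, Col P: 1101, Corner: 1


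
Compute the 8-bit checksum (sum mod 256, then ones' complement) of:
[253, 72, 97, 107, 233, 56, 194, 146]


Sum = 1158 mod 256 = 134
Complement = 121

121


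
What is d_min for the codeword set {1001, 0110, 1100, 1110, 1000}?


Comparing all pairs, minimum distance: 1
Can detect 0 errors, correct 0 errors

1


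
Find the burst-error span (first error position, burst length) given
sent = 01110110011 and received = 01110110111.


XOR: 00000000100

Burst at position 8, length 1


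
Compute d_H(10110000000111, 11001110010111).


XOR: 01111110010000
Count of 1s: 7

7


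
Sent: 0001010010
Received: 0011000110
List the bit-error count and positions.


XOR: 0010010100

3 error(s) at position(s): 2, 5, 7


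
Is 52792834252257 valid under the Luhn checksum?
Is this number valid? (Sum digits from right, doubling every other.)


Luhn sum = 62
62 mod 10 = 2

Invalid (Luhn sum mod 10 = 2)


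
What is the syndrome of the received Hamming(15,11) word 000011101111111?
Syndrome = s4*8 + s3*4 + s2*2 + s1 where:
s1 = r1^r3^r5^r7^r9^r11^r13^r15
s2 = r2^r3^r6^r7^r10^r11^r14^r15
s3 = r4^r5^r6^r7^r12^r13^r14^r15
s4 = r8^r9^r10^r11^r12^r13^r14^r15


s1=0, s2=0, s3=1, s4=1

Syndrome = 12 (error at position 12)


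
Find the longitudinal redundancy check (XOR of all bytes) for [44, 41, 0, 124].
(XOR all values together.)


XOR chain: 44 ^ 41 ^ 0 ^ 124 = 121

121


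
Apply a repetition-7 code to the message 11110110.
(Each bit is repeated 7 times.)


Each bit -> 7 copies

11111111111111111111111111110000000111111111111110000000


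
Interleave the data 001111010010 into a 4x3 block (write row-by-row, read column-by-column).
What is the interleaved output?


Matrix:
  001
  111
  010
  010
Read columns: 010001111100

010001111100


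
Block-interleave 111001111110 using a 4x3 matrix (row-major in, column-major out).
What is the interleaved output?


Matrix:
  111
  001
  111
  110
Read columns: 101110111110

101110111110


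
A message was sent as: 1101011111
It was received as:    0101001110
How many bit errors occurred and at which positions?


XOR: 1000010001

3 error(s) at position(s): 0, 5, 9


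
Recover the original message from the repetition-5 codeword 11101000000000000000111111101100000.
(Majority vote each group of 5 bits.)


Groups: 11101, 00000, 00000, 00000, 11111, 11011, 00000
Majority votes: 1000110

1000110


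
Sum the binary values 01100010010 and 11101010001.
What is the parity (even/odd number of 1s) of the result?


01100010010 = 786
11101010001 = 1873
Sum = 2659 = 101001100011
1s count = 6

even parity (6 ones in 101001100011)


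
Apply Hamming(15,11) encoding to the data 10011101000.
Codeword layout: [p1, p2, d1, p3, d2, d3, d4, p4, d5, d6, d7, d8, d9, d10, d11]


Parity bits: p1=1, p2=1, p3=0, p4=1

111000111101000


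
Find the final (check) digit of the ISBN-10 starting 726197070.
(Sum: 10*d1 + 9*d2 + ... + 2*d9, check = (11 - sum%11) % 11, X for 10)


Weighted sum: 253
253 mod 11 = 0

Check digit: 0


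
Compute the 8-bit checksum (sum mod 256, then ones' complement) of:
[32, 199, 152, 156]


Sum = 539 mod 256 = 27
Complement = 228

228


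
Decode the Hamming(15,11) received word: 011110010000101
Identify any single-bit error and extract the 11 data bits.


Syndrome = 10: error at position 10

Data: 11000100101 (corrected bit 10)


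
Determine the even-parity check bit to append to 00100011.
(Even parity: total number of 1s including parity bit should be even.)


Number of 1s in data: 3
Parity bit: 1

1


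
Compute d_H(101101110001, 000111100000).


XOR: 101010010001
Count of 1s: 5

5


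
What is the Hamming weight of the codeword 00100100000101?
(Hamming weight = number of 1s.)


Counting 1s in 00100100000101

4


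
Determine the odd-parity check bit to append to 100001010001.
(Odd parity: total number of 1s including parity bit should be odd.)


Number of 1s in data: 4
Parity bit: 1

1


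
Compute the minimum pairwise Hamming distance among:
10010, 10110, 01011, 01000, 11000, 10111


Comparing all pairs, minimum distance: 1
Can detect 0 errors, correct 0 errors

1


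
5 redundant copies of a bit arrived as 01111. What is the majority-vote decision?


Ones: 4 out of 5
Threshold: 3

1 (4/5 voted 1)


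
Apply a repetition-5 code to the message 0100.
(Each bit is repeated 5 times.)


Each bit -> 5 copies

00000111110000000000


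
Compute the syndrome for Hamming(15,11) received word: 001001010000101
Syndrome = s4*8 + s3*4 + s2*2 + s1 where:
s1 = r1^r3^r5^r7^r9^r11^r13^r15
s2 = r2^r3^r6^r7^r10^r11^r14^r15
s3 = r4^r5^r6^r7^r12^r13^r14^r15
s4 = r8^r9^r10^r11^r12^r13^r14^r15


s1=1, s2=1, s3=1, s4=1

Syndrome = 15 (error at position 15)


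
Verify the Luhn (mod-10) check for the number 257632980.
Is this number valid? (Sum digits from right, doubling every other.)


Luhn sum = 36
36 mod 10 = 6

Invalid (Luhn sum mod 10 = 6)


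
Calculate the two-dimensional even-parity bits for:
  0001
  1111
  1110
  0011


Row parities: 1010
Column parities: 0011

Row P: 1010, Col P: 0011, Corner: 0


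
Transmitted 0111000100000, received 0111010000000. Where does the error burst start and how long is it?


XOR: 0000010100000

Burst at position 5, length 3


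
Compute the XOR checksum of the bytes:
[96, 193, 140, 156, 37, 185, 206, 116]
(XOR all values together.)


XOR chain: 96 ^ 193 ^ 140 ^ 156 ^ 37 ^ 185 ^ 206 ^ 116 = 151

151


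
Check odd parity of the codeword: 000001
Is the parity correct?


Number of 1s: 1

Yes, parity is correct (1 ones)


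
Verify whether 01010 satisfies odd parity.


Number of 1s: 2

No, parity error (2 ones)


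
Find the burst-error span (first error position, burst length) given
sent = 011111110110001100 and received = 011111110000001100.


XOR: 000000000110000000

Burst at position 9, length 2


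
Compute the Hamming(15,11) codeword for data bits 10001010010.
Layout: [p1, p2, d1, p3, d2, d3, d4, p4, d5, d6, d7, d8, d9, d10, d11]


Parity bits: p1=1, p2=1, p3=1, p4=1

111100011010010


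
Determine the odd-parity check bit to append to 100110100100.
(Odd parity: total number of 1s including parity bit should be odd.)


Number of 1s in data: 5
Parity bit: 0

0


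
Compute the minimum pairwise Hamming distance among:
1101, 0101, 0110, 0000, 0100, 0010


Comparing all pairs, minimum distance: 1
Can detect 0 errors, correct 0 errors

1


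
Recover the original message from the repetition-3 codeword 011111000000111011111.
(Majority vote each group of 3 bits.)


Groups: 011, 111, 000, 000, 111, 011, 111
Majority votes: 1100111

1100111


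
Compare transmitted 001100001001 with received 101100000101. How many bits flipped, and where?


XOR: 100000001100

3 error(s) at position(s): 0, 8, 9


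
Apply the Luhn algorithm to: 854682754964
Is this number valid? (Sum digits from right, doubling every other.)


Luhn sum = 69
69 mod 10 = 9

Invalid (Luhn sum mod 10 = 9)


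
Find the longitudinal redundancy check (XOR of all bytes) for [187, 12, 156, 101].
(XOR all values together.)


XOR chain: 187 ^ 12 ^ 156 ^ 101 = 78

78


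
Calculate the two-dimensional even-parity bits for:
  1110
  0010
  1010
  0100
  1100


Row parities: 11010
Column parities: 1110

Row P: 11010, Col P: 1110, Corner: 1


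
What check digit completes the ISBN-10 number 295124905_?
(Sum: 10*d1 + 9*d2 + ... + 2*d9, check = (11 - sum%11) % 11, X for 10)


Weighted sum: 226
226 mod 11 = 6

Check digit: 5


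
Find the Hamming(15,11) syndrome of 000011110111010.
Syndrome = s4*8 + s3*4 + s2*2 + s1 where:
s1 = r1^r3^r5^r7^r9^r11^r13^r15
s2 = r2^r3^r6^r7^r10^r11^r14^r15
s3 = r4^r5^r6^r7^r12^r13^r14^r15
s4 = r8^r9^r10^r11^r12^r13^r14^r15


s1=1, s2=1, s3=1, s4=1

Syndrome = 15 (error at position 15)


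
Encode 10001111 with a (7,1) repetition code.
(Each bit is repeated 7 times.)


Each bit -> 7 copies

11111110000000000000000000001111111111111111111111111111


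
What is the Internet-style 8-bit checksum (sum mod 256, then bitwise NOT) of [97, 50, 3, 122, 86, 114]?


Sum = 472 mod 256 = 216
Complement = 39

39


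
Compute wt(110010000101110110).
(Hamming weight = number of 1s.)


Counting 1s in 110010000101110110

9


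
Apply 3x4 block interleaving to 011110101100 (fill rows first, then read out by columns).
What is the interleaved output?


Matrix:
  0111
  1010
  1100
Read columns: 011101110100

011101110100


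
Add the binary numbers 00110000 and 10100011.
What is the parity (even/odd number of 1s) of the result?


00110000 = 48
10100011 = 163
Sum = 211 = 11010011
1s count = 5

odd parity (5 ones in 11010011)


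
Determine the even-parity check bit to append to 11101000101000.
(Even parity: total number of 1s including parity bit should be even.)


Number of 1s in data: 6
Parity bit: 0

0


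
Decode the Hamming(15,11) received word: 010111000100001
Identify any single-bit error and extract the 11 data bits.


Syndrome = 0: no error detected

Data: 01100100001 (no errors)


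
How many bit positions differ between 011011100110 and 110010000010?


XOR: 101001100100
Count of 1s: 5

5


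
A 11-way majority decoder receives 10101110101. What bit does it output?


Ones: 7 out of 11
Threshold: 6

1 (7/11 voted 1)


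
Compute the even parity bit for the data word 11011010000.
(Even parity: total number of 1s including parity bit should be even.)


Number of 1s in data: 5
Parity bit: 1

1


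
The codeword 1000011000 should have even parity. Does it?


Number of 1s: 3

No, parity error (3 ones)


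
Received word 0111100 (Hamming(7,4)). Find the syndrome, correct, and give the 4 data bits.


Syndrome = 0: no error detected

Data: 1100 (no errors)


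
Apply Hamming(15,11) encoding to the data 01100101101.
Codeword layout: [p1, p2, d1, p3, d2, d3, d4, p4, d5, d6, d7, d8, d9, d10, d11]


Parity bits: p1=1, p2=1, p3=1, p4=0

110111000101101


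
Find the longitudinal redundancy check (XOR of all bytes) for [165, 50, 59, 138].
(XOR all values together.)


XOR chain: 165 ^ 50 ^ 59 ^ 138 = 38

38


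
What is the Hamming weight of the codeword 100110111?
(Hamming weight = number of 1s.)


Counting 1s in 100110111

6


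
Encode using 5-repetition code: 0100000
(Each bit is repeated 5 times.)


Each bit -> 5 copies

00000111110000000000000000000000000


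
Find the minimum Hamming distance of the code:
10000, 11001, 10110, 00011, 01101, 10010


Comparing all pairs, minimum distance: 1
Can detect 0 errors, correct 0 errors

1


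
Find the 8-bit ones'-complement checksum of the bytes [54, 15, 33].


Sum = 102 mod 256 = 102
Complement = 153

153


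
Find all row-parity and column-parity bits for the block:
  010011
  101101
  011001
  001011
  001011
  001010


Row parities: 101110
Column parities: 101101

Row P: 101110, Col P: 101101, Corner: 0


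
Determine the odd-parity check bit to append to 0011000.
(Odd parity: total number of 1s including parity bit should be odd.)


Number of 1s in data: 2
Parity bit: 1

1


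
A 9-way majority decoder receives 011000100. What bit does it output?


Ones: 3 out of 9
Threshold: 5

0 (3/9 voted 1)


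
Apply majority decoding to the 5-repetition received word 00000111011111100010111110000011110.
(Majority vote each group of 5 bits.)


Groups: 00000, 11101, 11111, 00010, 11111, 00000, 11110
Majority votes: 0110101

0110101


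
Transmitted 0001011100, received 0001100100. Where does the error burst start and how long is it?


XOR: 0000111000

Burst at position 4, length 3


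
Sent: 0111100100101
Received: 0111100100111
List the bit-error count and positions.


XOR: 0000000000010

1 error(s) at position(s): 11


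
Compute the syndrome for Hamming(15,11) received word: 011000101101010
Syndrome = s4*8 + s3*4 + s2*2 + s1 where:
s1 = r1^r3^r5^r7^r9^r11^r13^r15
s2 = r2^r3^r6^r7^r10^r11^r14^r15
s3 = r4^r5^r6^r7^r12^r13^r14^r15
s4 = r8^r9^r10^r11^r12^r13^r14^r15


s1=1, s2=1, s3=1, s4=0

Syndrome = 7 (error at position 7)


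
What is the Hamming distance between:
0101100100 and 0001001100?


XOR: 0100101000
Count of 1s: 3

3


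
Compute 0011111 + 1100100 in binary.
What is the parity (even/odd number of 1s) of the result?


0011111 = 31
1100100 = 100
Sum = 131 = 10000011
1s count = 3

odd parity (3 ones in 10000011)


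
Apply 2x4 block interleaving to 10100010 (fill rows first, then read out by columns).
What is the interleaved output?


Matrix:
  1010
  0010
Read columns: 10001100

10001100


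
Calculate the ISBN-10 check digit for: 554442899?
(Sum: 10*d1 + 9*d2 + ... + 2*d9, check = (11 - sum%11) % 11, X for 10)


Weighted sum: 266
266 mod 11 = 2

Check digit: 9


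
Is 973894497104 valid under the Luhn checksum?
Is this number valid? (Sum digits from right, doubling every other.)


Luhn sum = 70
70 mod 10 = 0

Valid (Luhn sum mod 10 = 0)


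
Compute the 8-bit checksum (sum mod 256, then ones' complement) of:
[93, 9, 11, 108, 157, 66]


Sum = 444 mod 256 = 188
Complement = 67

67


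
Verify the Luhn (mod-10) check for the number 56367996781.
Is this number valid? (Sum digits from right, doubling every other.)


Luhn sum = 57
57 mod 10 = 7

Invalid (Luhn sum mod 10 = 7)


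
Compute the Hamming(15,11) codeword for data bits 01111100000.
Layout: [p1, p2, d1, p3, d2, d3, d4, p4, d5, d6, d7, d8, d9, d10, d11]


Parity bits: p1=1, p2=1, p3=1, p4=0

110111101100000


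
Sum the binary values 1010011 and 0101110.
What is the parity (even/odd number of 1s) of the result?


1010011 = 83
0101110 = 46
Sum = 129 = 10000001
1s count = 2

even parity (2 ones in 10000001)


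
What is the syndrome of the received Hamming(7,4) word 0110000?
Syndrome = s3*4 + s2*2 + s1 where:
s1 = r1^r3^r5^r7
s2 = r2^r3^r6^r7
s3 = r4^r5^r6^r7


s1=1, s2=0, s3=0

Syndrome = 1 (error at position 1)


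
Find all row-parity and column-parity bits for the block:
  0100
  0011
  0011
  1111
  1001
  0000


Row parities: 100000
Column parities: 0010

Row P: 100000, Col P: 0010, Corner: 1


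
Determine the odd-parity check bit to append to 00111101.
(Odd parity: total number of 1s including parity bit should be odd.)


Number of 1s in data: 5
Parity bit: 0

0


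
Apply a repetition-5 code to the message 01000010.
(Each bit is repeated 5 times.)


Each bit -> 5 copies

0000011111000000000000000000001111100000


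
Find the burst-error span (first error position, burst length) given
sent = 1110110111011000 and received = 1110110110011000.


XOR: 0000000001000000

Burst at position 9, length 1


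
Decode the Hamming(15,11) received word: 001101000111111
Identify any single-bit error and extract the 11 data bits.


Syndrome = 0: no error detected

Data: 10100111111 (no errors)


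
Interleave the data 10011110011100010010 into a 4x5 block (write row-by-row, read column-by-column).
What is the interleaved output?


Matrix:
  10011
  11001
  11000
  10010
Read columns: 11110110000010011100

11110110000010011100


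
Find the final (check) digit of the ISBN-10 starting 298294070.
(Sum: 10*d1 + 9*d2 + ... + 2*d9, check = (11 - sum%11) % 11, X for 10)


Weighted sum: 274
274 mod 11 = 10

Check digit: 1


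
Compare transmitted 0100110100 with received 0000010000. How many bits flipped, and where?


XOR: 0100100100

3 error(s) at position(s): 1, 4, 7


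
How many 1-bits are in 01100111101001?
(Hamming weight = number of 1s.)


Counting 1s in 01100111101001

8


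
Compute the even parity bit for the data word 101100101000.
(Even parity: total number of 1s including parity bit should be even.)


Number of 1s in data: 5
Parity bit: 1

1


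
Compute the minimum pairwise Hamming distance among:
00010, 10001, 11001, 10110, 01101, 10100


Comparing all pairs, minimum distance: 1
Can detect 0 errors, correct 0 errors

1


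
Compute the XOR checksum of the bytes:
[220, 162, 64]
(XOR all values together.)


XOR chain: 220 ^ 162 ^ 64 = 62

62


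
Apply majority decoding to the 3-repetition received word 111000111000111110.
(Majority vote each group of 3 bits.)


Groups: 111, 000, 111, 000, 111, 110
Majority votes: 101011

101011


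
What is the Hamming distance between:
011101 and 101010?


XOR: 110111
Count of 1s: 5

5


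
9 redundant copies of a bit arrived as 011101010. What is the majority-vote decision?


Ones: 5 out of 9
Threshold: 5

1 (5/9 voted 1)


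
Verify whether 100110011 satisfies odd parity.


Number of 1s: 5

Yes, parity is correct (5 ones)


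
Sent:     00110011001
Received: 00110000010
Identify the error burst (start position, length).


XOR: 00000011011

Burst at position 6, length 5


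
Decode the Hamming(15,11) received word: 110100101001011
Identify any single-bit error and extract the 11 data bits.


Syndrome = 4: error at position 4

Data: 00011001011 (corrected bit 4)


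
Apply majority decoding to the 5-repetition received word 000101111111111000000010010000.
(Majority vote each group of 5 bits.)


Groups: 00010, 11111, 11111, 00000, 00100, 10000
Majority votes: 011000

011000


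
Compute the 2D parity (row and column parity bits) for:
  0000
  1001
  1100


Row parities: 000
Column parities: 0101

Row P: 000, Col P: 0101, Corner: 0


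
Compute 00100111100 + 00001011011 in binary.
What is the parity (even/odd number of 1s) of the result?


00100111100 = 316
00001011011 = 91
Sum = 407 = 110010111
1s count = 6

even parity (6 ones in 110010111)


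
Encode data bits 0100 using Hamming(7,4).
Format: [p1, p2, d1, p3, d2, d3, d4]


Parity bits: p1=1, p2=0, p3=1

1001100


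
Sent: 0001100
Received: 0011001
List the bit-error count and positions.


XOR: 0010101

3 error(s) at position(s): 2, 4, 6


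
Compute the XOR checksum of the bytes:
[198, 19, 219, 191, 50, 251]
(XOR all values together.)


XOR chain: 198 ^ 19 ^ 219 ^ 191 ^ 50 ^ 251 = 120

120


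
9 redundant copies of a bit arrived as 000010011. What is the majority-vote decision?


Ones: 3 out of 9
Threshold: 5

0 (3/9 voted 1)


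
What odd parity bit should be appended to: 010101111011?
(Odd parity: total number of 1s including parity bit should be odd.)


Number of 1s in data: 8
Parity bit: 1

1


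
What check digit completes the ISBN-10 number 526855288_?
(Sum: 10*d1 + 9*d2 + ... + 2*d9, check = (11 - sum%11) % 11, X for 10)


Weighted sum: 275
275 mod 11 = 0

Check digit: 0


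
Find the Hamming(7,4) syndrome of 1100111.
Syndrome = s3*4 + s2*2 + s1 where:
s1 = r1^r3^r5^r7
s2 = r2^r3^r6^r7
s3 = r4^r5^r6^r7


s1=1, s2=1, s3=1

Syndrome = 7 (error at position 7)


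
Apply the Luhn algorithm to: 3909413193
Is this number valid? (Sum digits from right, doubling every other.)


Luhn sum = 52
52 mod 10 = 2

Invalid (Luhn sum mod 10 = 2)


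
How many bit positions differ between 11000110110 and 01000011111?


XOR: 10000101001
Count of 1s: 4

4


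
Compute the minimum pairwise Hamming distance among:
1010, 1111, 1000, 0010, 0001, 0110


Comparing all pairs, minimum distance: 1
Can detect 0 errors, correct 0 errors

1


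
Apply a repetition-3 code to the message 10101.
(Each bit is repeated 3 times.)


Each bit -> 3 copies

111000111000111


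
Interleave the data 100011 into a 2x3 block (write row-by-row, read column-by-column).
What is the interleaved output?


Matrix:
  100
  011
Read columns: 100101

100101


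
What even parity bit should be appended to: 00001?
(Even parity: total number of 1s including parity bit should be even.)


Number of 1s in data: 1
Parity bit: 1

1


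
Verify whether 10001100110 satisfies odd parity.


Number of 1s: 5

Yes, parity is correct (5 ones)


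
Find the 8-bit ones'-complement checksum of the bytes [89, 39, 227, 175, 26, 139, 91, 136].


Sum = 922 mod 256 = 154
Complement = 101

101


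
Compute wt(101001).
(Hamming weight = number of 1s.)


Counting 1s in 101001

3


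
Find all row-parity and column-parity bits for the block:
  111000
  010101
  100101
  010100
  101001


Row parities: 11101
Column parities: 110101

Row P: 11101, Col P: 110101, Corner: 0


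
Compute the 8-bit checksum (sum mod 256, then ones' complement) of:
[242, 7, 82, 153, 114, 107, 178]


Sum = 883 mod 256 = 115
Complement = 140

140


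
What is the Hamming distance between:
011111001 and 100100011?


XOR: 111011010
Count of 1s: 6

6


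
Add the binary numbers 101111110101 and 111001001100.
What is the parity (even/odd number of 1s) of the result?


101111110101 = 3061
111001001100 = 3660
Sum = 6721 = 1101001000001
1s count = 5

odd parity (5 ones in 1101001000001)


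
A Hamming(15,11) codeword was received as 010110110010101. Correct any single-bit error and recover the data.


Syndrome = 5: error at position 5

Data: 00010010101 (corrected bit 5)


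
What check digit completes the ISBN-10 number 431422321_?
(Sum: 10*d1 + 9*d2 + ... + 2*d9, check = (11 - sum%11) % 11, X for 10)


Weighted sum: 145
145 mod 11 = 2

Check digit: 9


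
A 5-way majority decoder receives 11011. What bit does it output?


Ones: 4 out of 5
Threshold: 3

1 (4/5 voted 1)


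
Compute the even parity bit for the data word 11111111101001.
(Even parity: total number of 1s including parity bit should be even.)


Number of 1s in data: 11
Parity bit: 1

1


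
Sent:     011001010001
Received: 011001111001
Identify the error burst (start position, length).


XOR: 000000101000

Burst at position 6, length 3


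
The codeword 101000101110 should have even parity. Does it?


Number of 1s: 6

Yes, parity is correct (6 ones)


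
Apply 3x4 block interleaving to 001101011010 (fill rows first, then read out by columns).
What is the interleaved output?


Matrix:
  0011
  0101
  1010
Read columns: 001010101110

001010101110


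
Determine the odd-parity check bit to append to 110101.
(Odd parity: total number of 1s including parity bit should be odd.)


Number of 1s in data: 4
Parity bit: 1

1


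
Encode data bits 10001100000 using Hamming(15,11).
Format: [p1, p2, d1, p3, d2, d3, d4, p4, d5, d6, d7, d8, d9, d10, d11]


Parity bits: p1=0, p2=0, p3=0, p4=0

001000001100000


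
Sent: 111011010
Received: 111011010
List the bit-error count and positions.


XOR: 000000000

0 errors (received matches sent)


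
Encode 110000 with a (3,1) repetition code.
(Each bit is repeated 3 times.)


Each bit -> 3 copies

111111000000000000


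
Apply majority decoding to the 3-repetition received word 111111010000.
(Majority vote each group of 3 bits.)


Groups: 111, 111, 010, 000
Majority votes: 1100

1100


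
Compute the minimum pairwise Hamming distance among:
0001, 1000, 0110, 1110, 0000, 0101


Comparing all pairs, minimum distance: 1
Can detect 0 errors, correct 0 errors

1


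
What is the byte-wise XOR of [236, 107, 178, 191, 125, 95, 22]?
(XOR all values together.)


XOR chain: 236 ^ 107 ^ 178 ^ 191 ^ 125 ^ 95 ^ 22 = 190

190


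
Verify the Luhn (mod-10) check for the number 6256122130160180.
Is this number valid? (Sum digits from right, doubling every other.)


Luhn sum = 43
43 mod 10 = 3

Invalid (Luhn sum mod 10 = 3)


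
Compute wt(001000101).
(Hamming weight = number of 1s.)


Counting 1s in 001000101

3


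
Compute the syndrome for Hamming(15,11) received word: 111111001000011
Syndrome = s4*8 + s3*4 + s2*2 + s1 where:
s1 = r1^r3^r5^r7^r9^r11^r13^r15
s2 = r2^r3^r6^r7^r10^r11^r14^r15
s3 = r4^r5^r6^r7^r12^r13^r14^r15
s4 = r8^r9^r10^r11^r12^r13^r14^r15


s1=1, s2=1, s3=1, s4=1

Syndrome = 15 (error at position 15)


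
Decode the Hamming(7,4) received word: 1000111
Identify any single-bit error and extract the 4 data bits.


Syndrome = 5: error at position 5

Data: 0011 (corrected bit 5)


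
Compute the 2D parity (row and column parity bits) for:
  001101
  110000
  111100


Row parities: 100
Column parities: 000001

Row P: 100, Col P: 000001, Corner: 1


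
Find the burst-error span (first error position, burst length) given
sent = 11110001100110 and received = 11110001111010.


XOR: 00000000011100

Burst at position 9, length 3


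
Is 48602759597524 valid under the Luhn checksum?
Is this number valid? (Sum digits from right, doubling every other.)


Luhn sum = 68
68 mod 10 = 8

Invalid (Luhn sum mod 10 = 8)


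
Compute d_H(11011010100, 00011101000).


XOR: 11000111100
Count of 1s: 6

6


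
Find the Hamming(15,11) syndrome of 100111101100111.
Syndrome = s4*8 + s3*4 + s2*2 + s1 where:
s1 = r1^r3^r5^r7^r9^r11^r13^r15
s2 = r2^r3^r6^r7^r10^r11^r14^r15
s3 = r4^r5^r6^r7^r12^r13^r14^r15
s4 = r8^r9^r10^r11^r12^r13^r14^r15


s1=0, s2=1, s3=1, s4=1

Syndrome = 14 (error at position 14)


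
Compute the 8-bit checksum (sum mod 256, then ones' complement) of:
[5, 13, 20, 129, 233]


Sum = 400 mod 256 = 144
Complement = 111

111


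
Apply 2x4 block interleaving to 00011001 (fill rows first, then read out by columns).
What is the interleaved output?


Matrix:
  0001
  1001
Read columns: 01000011

01000011


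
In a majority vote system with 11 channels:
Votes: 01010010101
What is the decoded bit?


Ones: 5 out of 11
Threshold: 6

0 (5/11 voted 1)


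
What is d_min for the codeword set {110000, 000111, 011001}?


Comparing all pairs, minimum distance: 3
Can detect 2 errors, correct 1 errors

3


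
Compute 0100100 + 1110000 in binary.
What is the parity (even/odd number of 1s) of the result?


0100100 = 36
1110000 = 112
Sum = 148 = 10010100
1s count = 3

odd parity (3 ones in 10010100)


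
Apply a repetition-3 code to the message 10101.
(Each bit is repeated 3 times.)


Each bit -> 3 copies

111000111000111


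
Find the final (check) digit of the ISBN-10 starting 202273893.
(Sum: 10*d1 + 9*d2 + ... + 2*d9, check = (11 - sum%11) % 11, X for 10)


Weighted sum: 172
172 mod 11 = 7

Check digit: 4


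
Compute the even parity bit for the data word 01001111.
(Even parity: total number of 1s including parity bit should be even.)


Number of 1s in data: 5
Parity bit: 1

1


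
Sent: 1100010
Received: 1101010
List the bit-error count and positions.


XOR: 0001000

1 error(s) at position(s): 3


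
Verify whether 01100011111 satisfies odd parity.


Number of 1s: 7

Yes, parity is correct (7 ones)


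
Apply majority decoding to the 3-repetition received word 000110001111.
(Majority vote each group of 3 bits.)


Groups: 000, 110, 001, 111
Majority votes: 0101

0101


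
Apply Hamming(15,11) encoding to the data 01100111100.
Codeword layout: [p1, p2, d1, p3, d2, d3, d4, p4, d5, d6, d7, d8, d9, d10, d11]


Parity bits: p1=1, p2=1, p3=0, p4=0

110011000111100


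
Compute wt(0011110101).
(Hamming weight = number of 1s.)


Counting 1s in 0011110101

6


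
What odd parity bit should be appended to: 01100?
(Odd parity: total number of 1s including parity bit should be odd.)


Number of 1s in data: 2
Parity bit: 1

1


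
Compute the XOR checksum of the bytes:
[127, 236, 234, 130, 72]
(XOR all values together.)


XOR chain: 127 ^ 236 ^ 234 ^ 130 ^ 72 = 179

179


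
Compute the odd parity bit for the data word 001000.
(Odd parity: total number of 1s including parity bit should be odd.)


Number of 1s in data: 1
Parity bit: 0

0


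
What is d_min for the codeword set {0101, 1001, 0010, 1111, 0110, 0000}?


Comparing all pairs, minimum distance: 1
Can detect 0 errors, correct 0 errors

1


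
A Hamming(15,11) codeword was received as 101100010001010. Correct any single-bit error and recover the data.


Syndrome = 12: error at position 12

Data: 10000000010 (corrected bit 12)


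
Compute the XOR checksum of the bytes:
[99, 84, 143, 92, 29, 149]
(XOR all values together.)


XOR chain: 99 ^ 84 ^ 143 ^ 92 ^ 29 ^ 149 = 108

108


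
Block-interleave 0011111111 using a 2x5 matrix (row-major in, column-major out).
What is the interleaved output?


Matrix:
  00111
  11111
Read columns: 0101111111

0101111111


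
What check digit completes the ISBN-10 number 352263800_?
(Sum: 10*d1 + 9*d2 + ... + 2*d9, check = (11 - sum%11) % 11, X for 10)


Weighted sum: 188
188 mod 11 = 1

Check digit: X


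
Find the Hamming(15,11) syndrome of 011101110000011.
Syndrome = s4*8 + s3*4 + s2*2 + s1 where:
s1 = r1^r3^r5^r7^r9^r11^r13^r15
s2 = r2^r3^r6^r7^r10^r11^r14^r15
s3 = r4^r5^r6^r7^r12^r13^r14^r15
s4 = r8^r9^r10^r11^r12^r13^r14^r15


s1=1, s2=0, s3=1, s4=1

Syndrome = 13 (error at position 13)


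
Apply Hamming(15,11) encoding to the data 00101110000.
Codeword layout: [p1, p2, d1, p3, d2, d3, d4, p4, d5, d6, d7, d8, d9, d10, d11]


Parity bits: p1=0, p2=1, p3=1, p4=1

010101011110000


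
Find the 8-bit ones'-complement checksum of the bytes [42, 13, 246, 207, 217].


Sum = 725 mod 256 = 213
Complement = 42

42


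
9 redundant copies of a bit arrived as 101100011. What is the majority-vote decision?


Ones: 5 out of 9
Threshold: 5

1 (5/9 voted 1)


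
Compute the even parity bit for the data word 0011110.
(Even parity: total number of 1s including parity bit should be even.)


Number of 1s in data: 4
Parity bit: 0

0
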